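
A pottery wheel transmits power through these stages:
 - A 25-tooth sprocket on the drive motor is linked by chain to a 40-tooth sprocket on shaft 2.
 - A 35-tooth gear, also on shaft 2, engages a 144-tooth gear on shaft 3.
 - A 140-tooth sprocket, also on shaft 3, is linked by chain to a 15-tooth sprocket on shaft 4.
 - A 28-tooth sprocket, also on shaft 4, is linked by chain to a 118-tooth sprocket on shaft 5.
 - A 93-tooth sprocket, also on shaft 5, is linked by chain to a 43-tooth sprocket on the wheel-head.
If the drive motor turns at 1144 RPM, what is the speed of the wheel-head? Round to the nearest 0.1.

832.4 RPM

the drive motor → shaft 2 (chain, 40/25): 1144 ÷ 1.6 = 715 RPM
shaft 2 → shaft 3 (gear mesh, 144/35): 715 ÷ 4.1143 = 173.78 RPM
shaft 3 → shaft 4 (chain, 15/140): 173.78 ÷ 0.10714 = 1622 RPM
shaft 4 → shaft 5 (chain, 118/28): 1622 ÷ 4.2143 = 384.88 RPM
shaft 5 → the wheel-head (chain, 43/93): 384.88 ÷ 0.46237 = 832.41 RPM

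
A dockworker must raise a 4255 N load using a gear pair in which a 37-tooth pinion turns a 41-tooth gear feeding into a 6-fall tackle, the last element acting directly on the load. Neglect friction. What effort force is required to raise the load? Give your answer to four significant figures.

640.0 N

Gear pair MA = 41/37 = 1.1081.
Block-and-tackle MA = number of supporting rope parts = 6.
Combined ideal MA = 1.1081 × 6 = 6.6486.
Effort = load / MA = 4255 / 6.6486 = 639.98 N.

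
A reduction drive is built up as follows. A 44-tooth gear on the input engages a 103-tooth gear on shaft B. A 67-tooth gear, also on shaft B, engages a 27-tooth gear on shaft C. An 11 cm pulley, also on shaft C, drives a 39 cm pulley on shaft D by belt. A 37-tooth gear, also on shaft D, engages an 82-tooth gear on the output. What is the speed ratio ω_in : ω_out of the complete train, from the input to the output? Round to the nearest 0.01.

7.41

Each stage contributes driven/driver: gear mesh 103/44 = 2.3409, gear mesh 27/67 = 0.40299, belt 39/11 = 3.5455, gear mesh 82/37 = 2.2162.
Overall: 2.3409 × 0.40299 × 3.5455 × 2.2162 = 7.4124.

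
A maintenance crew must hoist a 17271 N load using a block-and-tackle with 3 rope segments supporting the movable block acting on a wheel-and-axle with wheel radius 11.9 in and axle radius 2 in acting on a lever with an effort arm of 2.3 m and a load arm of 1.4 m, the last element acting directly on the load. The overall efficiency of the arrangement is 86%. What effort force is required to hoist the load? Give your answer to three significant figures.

685 N

Block-and-tackle MA = number of supporting rope parts = 3.
Wheel-and-axle MA = R/r = 11.9/2 = 5.95.
Lever MA = effort arm / load arm = 2.3/1.4 = 1.6429.
Combined ideal MA = 3 × 5.95 × 1.6429 = 29.325.
Actual MA = 29.325 × 0.86 = 25.22.
Effort = load / actual MA = 17271 / 25.22 = 684.83 N.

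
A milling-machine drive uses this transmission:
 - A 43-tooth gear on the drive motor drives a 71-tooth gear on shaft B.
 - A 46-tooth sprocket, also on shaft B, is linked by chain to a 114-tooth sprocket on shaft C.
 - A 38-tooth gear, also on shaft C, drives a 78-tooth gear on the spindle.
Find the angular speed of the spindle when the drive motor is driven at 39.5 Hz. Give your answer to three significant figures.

gear mesh 71/43 = 1.6512 → 39.5/1.6512 = 23.923 Hz
chain 114/46 = 2.4783 → 23.923/2.4783 = 9.653 Hz
gear mesh 78/38 = 2.0526 → 9.653/2.0526 = 4.7027 Hz

4.70 Hz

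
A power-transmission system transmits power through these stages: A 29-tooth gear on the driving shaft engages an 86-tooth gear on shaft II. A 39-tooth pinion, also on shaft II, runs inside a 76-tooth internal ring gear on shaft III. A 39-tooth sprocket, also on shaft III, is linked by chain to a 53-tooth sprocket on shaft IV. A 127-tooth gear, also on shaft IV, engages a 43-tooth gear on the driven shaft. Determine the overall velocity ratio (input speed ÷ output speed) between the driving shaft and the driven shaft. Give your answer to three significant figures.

2.66

Each stage contributes driven/driver: gear mesh 86/29 = 2.9655, internal gear 76/39 = 1.9487, chain 53/39 = 1.359, gear mesh 43/127 = 0.33858.
Overall: 2.9655 × 1.9487 × 1.359 × 0.33858 = 2.659.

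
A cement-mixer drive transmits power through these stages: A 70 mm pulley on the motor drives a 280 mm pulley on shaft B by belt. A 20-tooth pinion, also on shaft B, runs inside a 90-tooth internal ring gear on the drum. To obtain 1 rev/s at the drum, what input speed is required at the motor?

Overall ratio R = 4 × 4.5 = 18.
Required input speed = output speed × R = 1 × 18 = 18 rev/s.

18 rev/s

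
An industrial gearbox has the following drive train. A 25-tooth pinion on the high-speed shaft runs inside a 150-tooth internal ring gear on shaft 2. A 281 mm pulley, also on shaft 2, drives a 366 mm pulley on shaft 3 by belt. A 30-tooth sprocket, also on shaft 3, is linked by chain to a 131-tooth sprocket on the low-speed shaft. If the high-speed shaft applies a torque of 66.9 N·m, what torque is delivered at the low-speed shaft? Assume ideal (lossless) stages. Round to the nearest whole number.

2283 N·m

Internal gear: ratio = 150/25 = 6; torque at shaft 2 = 66.9 × 6 = 401.4 N·m.
Belt: ratio = 366/281 = 1.3025; torque at shaft 3 = 401.4 × 1.3025 = 522.82 N·m.
Chain: ratio = 131/30 = 4.3667; torque at the low-speed shaft = 522.82 × 4.3667 = 2283 N·m.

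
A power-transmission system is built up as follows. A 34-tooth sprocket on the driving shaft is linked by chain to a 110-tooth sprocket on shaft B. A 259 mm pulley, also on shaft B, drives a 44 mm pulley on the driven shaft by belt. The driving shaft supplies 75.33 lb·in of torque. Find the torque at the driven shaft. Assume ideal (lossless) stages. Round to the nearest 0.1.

41.4 lb·in

chain 110/34 = 3.2353 → τ = 75.33·3.2353 = 243.71 lb·in
belt 44/259 = 0.16988 → τ = 243.71·0.16988 = 41.403 lb·in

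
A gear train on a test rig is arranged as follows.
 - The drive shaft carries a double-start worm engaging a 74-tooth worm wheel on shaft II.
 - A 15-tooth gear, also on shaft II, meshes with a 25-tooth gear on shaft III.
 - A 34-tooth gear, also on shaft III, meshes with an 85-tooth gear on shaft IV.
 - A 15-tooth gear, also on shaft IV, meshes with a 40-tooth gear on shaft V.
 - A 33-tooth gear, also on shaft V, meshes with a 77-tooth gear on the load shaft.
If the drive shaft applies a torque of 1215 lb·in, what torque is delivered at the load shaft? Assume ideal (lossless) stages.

1165500 lb·in

Worm: ratio = 74/2 = 37; torque at shaft II = 1215 × 37 = 44955 lb·in.
Gear mesh: ratio = 25/15 = 1.6667; torque at shaft III = 44955 × 1.6667 = 74925 lb·in.
Gear mesh: ratio = 85/34 = 2.5; torque at shaft IV = 74925 × 2.5 = 1.8731e+05 lb·in.
Gear mesh: ratio = 40/15 = 2.6667; torque at shaft V = 1.8731e+05 × 2.6667 = 499500 lb·in.
Gear mesh: ratio = 77/33 = 2.3333; torque at the load shaft = 499500 × 2.3333 = 1165500 lb·in.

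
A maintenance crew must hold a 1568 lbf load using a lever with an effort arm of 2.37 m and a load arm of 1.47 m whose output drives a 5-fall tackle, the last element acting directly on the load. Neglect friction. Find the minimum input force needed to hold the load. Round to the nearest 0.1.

Lever MA = effort arm / load arm = 2.37/1.47 = 1.6122.
Block-and-tackle MA = number of supporting rope parts = 5.
Combined ideal MA = 1.6122 × 5 = 8.0612.
Effort = load / MA = 1568 / 8.0612 = 194.51 lbf.

194.5 lbf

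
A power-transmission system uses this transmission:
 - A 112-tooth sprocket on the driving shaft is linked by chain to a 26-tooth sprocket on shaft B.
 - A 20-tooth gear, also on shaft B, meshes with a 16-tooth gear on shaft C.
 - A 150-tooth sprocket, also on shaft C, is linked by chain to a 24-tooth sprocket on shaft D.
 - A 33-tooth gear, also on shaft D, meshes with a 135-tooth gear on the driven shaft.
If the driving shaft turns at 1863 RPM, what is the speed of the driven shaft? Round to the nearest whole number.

chain 26/112 = 0.23214 → 1863/0.23214 = 8025.2 RPM
gear mesh 16/20 = 0.8 → 8025.2/0.8 = 10032 RPM
chain 24/150 = 0.16 → 10032/0.16 = 62697 RPM
gear mesh 135/33 = 4.0909 → 62697/4.0909 = 15326 RPM

15326 RPM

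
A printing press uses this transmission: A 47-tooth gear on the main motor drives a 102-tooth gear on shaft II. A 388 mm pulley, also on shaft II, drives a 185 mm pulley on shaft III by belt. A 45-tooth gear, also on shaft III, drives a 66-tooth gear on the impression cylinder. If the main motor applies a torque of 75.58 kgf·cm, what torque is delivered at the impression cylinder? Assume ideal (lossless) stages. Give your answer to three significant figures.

115 kgf·cm

Gear mesh: ratio = 102/47 = 2.1702; torque at shaft II = 75.58 × 2.1702 = 164.02 kgf·cm.
Belt: ratio = 185/388 = 0.4768; torque at shaft III = 164.02 × 0.4768 = 78.208 kgf·cm.
Gear mesh: ratio = 66/45 = 1.4667; torque at the impression cylinder = 78.208 × 1.4667 = 114.7 kgf·cm.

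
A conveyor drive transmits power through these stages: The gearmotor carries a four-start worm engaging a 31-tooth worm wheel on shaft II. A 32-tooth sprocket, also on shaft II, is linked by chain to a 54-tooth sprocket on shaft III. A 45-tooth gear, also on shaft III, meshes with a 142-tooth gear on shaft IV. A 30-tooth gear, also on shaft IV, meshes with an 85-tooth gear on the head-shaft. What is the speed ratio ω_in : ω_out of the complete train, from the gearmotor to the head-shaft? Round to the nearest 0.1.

116.9

Each stage contributes driven/driver: worm 31/4 = 7.75, chain 54/32 = 1.6875, gear mesh 142/45 = 3.1556, gear mesh 85/30 = 2.8333.
Overall: 7.75 × 1.6875 × 3.1556 × 2.8333 = 116.93.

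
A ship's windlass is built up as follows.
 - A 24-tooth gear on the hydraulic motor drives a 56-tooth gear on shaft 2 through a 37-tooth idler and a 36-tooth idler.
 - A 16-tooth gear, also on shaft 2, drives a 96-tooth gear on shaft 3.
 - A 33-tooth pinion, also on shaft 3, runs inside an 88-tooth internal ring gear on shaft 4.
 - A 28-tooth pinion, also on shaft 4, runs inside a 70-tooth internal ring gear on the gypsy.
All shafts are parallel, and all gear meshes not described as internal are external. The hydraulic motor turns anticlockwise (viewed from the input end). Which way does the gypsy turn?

anticlockwise

the hydraulic motor → shaft 2: driver → idler → idler → driven is 3 external meshes, 3 reversals → CW.
shaft 2 → shaft 3: external mesh, 1 reversal → CCW.
shaft 3 → shaft 4: internal mesh, same direction → CCW.
shaft 4 → the gypsy: internal mesh, same direction → CCW.
4 reversals in total — an even number — so the gypsy turns the same way as the hydraulic motor.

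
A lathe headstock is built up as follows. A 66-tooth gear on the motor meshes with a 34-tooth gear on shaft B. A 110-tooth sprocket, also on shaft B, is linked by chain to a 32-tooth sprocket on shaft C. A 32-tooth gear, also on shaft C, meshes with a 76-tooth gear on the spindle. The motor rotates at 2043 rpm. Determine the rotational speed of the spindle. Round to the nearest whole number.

gear mesh 34/66 = 0.51515 → 2043/0.51515 = 3965.8 rpm
chain 32/110 = 0.29091 → 3965.8/0.29091 = 13633 rpm
gear mesh 76/32 = 2.375 → 13633/2.375 = 5740 rpm

5740 rpm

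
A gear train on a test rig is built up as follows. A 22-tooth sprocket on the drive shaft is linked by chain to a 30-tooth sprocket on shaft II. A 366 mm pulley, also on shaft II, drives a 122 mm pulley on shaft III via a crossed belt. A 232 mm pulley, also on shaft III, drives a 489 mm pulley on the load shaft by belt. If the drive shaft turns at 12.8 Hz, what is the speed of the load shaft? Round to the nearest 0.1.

Chain: ratio = 30/22 = 1.3636, so shaft II turns at 12.8 / 1.3636 = 9.3867 Hz.
Belt: ratio = 122/366 = 0.33333, so shaft III turns at 9.3867 / 0.33333 = 28.16 Hz.
Belt: ratio = 489/232 = 2.1078, so the load shaft turns at 28.16 / 2.1078 = 13.36 Hz.

13.4 Hz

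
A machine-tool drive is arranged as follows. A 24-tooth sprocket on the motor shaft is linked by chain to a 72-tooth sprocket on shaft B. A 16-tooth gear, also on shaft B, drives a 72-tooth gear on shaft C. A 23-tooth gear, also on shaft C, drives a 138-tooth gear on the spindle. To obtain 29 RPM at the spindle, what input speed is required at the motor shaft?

2349 RPM

Overall ratio R = 3 × 4.5 × 6 = 81.
Required input speed = output speed × R = 29 × 81 = 2349 RPM.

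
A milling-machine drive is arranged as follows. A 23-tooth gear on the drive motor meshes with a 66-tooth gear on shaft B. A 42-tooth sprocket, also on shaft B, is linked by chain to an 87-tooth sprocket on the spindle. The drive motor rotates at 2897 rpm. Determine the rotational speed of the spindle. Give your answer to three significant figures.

487 rpm

gear mesh 66/23 = 2.8696 → 2897/2.8696 = 1009.6 rpm
chain 87/42 = 2.0714 → 1009.6/2.0714 = 487.37 rpm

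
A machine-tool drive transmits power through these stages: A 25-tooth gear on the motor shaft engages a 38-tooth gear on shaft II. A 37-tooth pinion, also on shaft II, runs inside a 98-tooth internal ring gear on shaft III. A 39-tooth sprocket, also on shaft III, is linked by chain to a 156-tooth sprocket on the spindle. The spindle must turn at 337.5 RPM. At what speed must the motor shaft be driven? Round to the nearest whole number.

Overall ratio R = 1.52 × 2.6486 × 4 = 16.104.
Required input speed = output speed × R = 337.5 × 16.104 = 5435 RPM.

5435 RPM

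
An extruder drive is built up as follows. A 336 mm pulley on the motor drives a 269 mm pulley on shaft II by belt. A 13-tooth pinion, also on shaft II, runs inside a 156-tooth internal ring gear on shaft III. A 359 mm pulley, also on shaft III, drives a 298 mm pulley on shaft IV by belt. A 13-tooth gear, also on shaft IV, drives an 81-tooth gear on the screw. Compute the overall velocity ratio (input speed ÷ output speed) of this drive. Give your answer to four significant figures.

49.69

Each stage contributes driven/driver: belt 269/336 = 0.8006, internal gear 156/13 = 12, belt 298/359 = 0.83008, gear mesh 81/13 = 6.2308.
Overall: 0.8006 × 12 × 0.83008 × 6.2308 = 49.689.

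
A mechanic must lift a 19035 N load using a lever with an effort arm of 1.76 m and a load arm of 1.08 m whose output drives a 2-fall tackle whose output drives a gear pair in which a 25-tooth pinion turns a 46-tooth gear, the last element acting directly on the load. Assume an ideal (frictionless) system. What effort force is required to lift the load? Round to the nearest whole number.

3174 N

Lever MA = effort arm / load arm = 1.76/1.08 = 1.6296.
Block-and-tackle MA = number of supporting rope parts = 2.
Gear pair MA = 46/25 = 1.84.
Combined ideal MA = 1.6296 × 2 × 1.84 = 5.997.
Effort = load / MA = 19035 / 5.997 = 3174.1 N.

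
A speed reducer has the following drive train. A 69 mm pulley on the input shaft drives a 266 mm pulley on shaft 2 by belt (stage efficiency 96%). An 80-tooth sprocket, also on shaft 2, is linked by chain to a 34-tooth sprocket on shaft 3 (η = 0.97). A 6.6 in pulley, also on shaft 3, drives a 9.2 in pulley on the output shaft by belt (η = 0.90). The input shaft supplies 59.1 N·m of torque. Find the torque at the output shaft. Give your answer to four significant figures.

113.1 N·m

belt 266/69 = 3.8551 → τ = 59.1·3.8551·0.96 = 218.72 N·m
chain 34/80 = 0.425 → τ = 218.72·0.425·0.97 = 90.168 N·m
belt 9.2/6.6 = 1.3939 → τ = 90.168·1.3939·0.90 = 113.12 N·m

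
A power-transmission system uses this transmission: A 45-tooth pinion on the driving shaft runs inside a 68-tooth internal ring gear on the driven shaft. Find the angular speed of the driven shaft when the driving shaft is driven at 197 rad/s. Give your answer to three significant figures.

Internal gear: ratio = 68/45 = 1.5111, so the driven shaft turns at 197 / 1.5111 = 130.37 rad/s.

130 rad/s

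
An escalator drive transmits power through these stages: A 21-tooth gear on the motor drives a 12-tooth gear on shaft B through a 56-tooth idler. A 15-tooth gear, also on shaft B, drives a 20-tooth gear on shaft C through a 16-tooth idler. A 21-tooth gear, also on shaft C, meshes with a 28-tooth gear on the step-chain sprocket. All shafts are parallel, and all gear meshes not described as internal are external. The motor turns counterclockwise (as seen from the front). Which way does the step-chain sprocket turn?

the motor → shaft B: driver → idler → driven is 2 external meshes, 2 reversals → CCW.
shaft B → shaft C: driver → idler → driven is 2 external meshes, 2 reversals → CCW.
shaft C → the step-chain sprocket: external mesh, 1 reversal → CW.
5 reversals in total — an odd number — so the step-chain sprocket turns opposite to the motor.

clockwise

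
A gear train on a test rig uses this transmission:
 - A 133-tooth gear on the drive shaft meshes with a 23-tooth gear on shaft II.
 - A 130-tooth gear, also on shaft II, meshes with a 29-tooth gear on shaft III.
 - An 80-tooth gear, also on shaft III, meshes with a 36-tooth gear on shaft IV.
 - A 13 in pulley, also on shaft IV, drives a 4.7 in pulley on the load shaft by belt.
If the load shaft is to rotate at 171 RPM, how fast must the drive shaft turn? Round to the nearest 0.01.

Overall ratio R = 0.17293 × 0.22308 × 0.45 × 0.36154 = 0.0062762.
Required input speed = output speed × R = 171 × 0.0062762 = 1.0732 RPM.

1.07 RPM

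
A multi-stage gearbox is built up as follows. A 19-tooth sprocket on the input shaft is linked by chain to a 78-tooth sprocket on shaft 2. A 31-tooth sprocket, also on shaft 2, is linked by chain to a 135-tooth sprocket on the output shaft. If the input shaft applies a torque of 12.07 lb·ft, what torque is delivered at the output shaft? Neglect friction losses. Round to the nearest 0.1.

215.8 lb·ft

Chain: ratio = 78/19 = 4.1053; torque at shaft 2 = 12.07 × 4.1053 = 49.551 lb·ft.
Chain: ratio = 135/31 = 4.3548; torque at the output shaft = 49.551 × 4.3548 = 215.78 lb·ft.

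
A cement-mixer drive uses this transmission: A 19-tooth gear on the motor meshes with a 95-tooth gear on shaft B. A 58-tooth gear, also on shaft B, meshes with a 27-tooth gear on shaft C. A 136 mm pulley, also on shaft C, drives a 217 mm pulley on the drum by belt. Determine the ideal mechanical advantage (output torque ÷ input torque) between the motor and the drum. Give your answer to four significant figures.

Each stage contributes driven/driver: gear mesh 95/19 = 5, gear mesh 27/58 = 0.46552, belt 217/136 = 1.5956.
Overall: 5 × 0.46552 × 1.5956 = 3.7139.

3.714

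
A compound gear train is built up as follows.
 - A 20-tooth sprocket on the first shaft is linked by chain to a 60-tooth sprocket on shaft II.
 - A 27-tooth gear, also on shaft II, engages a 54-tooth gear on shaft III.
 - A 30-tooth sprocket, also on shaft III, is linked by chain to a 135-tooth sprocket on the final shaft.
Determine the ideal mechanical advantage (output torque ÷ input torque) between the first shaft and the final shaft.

27

Each stage contributes driven/driver: chain 60/20 = 3, gear mesh 54/27 = 2, chain 135/30 = 4.5.
Overall: 3 × 2 × 4.5 = 27.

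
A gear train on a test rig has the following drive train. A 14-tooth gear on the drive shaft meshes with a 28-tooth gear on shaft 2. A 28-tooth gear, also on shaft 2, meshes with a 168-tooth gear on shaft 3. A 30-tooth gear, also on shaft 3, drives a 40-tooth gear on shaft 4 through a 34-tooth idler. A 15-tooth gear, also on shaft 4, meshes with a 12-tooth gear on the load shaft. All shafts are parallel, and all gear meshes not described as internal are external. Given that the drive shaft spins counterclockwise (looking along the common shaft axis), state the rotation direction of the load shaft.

clockwise

the drive shaft → shaft 2: external mesh, 1 reversal → CW.
shaft 2 → shaft 3: external mesh, 1 reversal → CCW.
shaft 3 → shaft 4: driver → idler → driven is 2 external meshes, 2 reversals → CCW.
shaft 4 → the load shaft: external mesh, 1 reversal → CW.
5 reversals in total — an odd number — so the load shaft turns opposite to the drive shaft.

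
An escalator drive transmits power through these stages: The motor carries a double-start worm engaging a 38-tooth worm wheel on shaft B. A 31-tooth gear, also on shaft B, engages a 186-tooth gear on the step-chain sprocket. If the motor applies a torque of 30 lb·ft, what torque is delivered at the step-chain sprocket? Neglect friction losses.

After the worm (38/2): 30 × 19 = 570 lb·ft
After the gear mesh (186/31): 570 × 6 = 3420 lb·ft

3420 lb·ft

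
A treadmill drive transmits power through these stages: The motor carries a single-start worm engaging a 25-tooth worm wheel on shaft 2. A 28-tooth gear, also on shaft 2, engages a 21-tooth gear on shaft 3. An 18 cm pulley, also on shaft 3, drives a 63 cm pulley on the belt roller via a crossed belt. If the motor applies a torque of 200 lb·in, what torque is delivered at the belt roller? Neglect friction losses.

13125 lb·in

After the worm (25/1): 200 × 25 = 5000 lb·in
After the gear mesh (21/28): 5000 × 0.75 = 3750 lb·in
After the belt (63/18): 3750 × 3.5 = 13125 lb·in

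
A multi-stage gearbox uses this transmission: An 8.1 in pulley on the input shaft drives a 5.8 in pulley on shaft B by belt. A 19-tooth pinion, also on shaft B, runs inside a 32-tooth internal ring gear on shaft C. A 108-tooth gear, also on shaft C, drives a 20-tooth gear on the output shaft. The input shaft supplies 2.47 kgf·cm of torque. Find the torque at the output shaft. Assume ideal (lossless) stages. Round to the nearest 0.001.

0.552 kgf·cm

After the belt (5.8/8.1): 2.47 × 0.71605 = 1.7686 kgf·cm
After the internal gear (32/19): 1.7686 × 1.6842 = 2.9788 kgf·cm
After the gear mesh (20/108): 2.9788 × 0.18519 = 0.55162 kgf·cm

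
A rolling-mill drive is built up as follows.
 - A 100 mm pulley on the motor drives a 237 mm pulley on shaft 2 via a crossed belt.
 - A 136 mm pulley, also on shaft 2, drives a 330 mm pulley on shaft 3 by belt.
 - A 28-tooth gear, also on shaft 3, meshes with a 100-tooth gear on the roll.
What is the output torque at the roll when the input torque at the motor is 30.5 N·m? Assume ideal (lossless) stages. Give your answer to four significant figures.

626.4 N·m

After the belt (237/100): 30.5 × 2.37 = 72.285 N·m
After the belt (330/136): 72.285 × 2.4265 = 175.4 N·m
After the gear mesh (100/28): 175.4 × 3.5714 = 626.42 N·m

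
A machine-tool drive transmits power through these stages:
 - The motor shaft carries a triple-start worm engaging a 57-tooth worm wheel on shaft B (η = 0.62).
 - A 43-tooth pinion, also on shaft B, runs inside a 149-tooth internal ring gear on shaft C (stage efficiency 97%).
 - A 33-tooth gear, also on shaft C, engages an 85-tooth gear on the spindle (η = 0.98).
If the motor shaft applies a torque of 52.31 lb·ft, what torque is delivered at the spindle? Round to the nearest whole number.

5228 lb·ft

worm 57/3 = 19 → τ = 52.31·19·0.62 = 616.21 lb·ft
internal gear 149/43 = 3.4651 → τ = 616.21·3.4651·0.97 = 2071.2 lb·ft
gear mesh 85/33 = 2.5758 → τ = 2071.2·2.5758·0.98 = 5228.2 lb·ft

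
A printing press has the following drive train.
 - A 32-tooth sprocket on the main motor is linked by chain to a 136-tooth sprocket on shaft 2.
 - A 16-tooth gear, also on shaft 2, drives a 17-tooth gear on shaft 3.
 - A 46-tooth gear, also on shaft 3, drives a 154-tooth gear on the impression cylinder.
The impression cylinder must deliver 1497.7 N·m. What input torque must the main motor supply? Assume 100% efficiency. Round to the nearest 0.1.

99.1 N·m

Overall ratio R = 4.25 × 1.0625 × 3.3478 = 15.118.
Input torque = output torque / R = 1497.7 / 15.118 = 99.07 N·m.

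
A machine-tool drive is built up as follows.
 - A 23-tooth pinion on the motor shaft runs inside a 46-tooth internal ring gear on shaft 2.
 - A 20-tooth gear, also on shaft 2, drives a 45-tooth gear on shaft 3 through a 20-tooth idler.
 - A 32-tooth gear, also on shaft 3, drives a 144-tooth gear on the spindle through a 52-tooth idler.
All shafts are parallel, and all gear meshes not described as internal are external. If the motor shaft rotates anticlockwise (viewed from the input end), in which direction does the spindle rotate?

the motor shaft → shaft 2: internal mesh, same direction → CCW.
shaft 2 → shaft 3: driver → idler → driven is 2 external meshes, 2 reversals → CCW.
shaft 3 → the spindle: driver → idler → driven is 2 external meshes, 2 reversals → CCW.
4 reversals in total — an even number — so the spindle turns the same way as the motor shaft.

anticlockwise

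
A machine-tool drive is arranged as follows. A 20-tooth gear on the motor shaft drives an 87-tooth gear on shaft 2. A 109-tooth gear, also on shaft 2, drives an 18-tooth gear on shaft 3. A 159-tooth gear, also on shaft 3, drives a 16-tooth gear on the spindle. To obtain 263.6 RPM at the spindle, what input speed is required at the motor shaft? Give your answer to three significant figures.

Overall ratio R = 4.35 × 0.16514 × 0.10063 = 0.072287.
Required input speed = output speed × R = 263.6 × 0.072287 = 19.055 RPM.

19.1 RPM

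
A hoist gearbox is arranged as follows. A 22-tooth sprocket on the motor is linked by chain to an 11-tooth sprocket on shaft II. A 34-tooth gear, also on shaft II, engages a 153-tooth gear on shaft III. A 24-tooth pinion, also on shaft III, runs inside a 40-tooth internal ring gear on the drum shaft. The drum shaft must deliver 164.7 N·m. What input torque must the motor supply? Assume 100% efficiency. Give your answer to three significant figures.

Overall ratio R = 0.5 × 4.5 × 1.6667 = 3.75.
Input torque = output torque / R = 164.7 / 3.75 = 43.92 N·m.

43.9 N·m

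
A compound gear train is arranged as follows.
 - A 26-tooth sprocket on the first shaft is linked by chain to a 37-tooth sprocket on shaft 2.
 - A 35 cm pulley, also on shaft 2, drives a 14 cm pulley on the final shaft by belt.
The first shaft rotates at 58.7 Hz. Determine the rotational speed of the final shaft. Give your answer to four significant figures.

103.1 Hz

Chain: ratio = 37/26 = 1.4231, so shaft 2 turns at 58.7 / 1.4231 = 41.249 Hz.
Belt: ratio = 14/35 = 0.4, so the final shaft turns at 41.249 / 0.4 = 103.12 Hz.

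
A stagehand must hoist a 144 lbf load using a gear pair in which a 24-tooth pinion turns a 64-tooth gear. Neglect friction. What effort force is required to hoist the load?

Gear pair MA = 64/24 = 2.6667.
Effort = load / MA = 144 / 2.6667 = 54 lbf.

54 lbf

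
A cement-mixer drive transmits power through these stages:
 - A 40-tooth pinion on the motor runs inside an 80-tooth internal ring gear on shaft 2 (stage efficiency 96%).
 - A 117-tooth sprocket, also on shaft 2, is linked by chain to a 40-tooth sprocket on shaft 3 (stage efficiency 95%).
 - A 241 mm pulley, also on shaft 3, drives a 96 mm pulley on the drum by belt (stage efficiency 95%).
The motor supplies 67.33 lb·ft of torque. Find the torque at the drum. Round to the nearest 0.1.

15.9 lb·ft

Internal gear: ratio = 80/40 = 2; torque at shaft 2 = 67.33 × 2 × 0.96 = 129.27 lb·ft.
Chain: ratio = 40/117 = 0.34188; torque at shaft 3 = 129.27 × 0.34188 × 0.95 = 41.986 lb·ft.
Belt: ratio = 96/241 = 0.39834; torque at the drum = 41.986 × 0.39834 × 0.95 = 15.889 lb·ft.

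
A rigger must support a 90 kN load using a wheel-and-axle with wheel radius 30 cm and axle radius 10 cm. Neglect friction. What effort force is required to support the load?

Wheel-and-axle MA = R/r = 30/10 = 3.
Effort = load / MA = 90 / 3 = 30 kN.

30 kN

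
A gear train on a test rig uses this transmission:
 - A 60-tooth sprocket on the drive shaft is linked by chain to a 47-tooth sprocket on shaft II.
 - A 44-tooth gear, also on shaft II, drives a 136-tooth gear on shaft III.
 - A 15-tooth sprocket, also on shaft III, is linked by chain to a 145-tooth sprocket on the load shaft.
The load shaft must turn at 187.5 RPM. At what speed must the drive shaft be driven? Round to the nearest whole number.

4388 RPM

Overall ratio R = 0.78333 × 3.0909 × 9.6667 = 23.405.
Required input speed = output speed × R = 187.5 × 23.405 = 4388.4 RPM.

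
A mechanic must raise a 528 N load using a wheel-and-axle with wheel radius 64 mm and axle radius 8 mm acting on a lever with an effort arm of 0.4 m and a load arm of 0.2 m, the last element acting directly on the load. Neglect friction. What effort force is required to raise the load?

Wheel-and-axle MA = R/r = 64/8 = 8.
Lever MA = effort arm / load arm = 0.4/0.2 = 2.
Combined ideal MA = 8 × 2 = 16.
Effort = load / MA = 528 / 16 = 33 N.

33 N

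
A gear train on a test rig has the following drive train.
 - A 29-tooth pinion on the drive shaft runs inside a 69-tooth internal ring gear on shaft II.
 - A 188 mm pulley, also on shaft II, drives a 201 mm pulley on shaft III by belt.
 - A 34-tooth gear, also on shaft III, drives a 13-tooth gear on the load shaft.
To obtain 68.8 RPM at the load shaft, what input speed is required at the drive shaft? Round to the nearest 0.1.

66.9 RPM

Overall ratio R = 2.3793 × 1.0691 × 0.38235 = 0.97264.
Required input speed = output speed × R = 68.8 × 0.97264 = 66.918 RPM.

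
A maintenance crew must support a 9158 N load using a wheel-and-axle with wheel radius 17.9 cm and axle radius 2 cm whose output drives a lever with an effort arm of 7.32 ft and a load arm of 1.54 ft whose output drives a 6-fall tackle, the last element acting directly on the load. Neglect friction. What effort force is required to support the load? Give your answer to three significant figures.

Wheel-and-axle MA = R/r = 17.9/2 = 8.95.
Lever MA = effort arm / load arm = 7.32/1.54 = 4.7532.
Block-and-tackle MA = number of supporting rope parts = 6.
Combined ideal MA = 8.95 × 4.7532 × 6 = 255.25.
Effort = load / MA = 9158 / 255.25 = 35.879 N.

35.9 N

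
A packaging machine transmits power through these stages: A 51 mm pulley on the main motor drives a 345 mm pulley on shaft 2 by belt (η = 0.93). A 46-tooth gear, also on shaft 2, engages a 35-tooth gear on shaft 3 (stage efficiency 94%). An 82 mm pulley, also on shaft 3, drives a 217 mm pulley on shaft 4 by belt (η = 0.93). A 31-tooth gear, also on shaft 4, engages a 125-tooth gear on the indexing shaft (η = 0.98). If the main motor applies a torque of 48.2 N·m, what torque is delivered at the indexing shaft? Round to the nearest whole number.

2109 N·m

Belt: ratio = 345/51 = 6.7647; torque at shaft 2 = 48.2 × 6.7647 × 0.93 = 303.23 N·m.
Gear mesh: ratio = 35/46 = 0.76087; torque at shaft 3 = 303.23 × 0.76087 × 0.94 = 216.88 N·m.
Belt: ratio = 217/82 = 2.6463; torque at shaft 4 = 216.88 × 2.6463 × 0.93 = 533.76 N·m.
Gear mesh: ratio = 125/31 = 4.0323; torque at the indexing shaft = 533.76 × 4.0323 × 0.98 = 2109.2 N·m.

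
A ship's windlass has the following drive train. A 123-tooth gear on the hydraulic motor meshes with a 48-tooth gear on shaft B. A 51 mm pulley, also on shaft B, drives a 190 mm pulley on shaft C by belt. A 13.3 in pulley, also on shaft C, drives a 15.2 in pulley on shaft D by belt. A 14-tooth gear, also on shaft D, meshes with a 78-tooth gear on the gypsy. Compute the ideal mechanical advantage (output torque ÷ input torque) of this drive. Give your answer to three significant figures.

9.26

Each stage contributes driven/driver: gear mesh 48/123 = 0.39024, belt 190/51 = 3.7255, belt 15.2/13.3 = 1.1429, gear mesh 78/14 = 5.5714.
Overall: 0.39024 × 3.7255 × 1.1429 × 5.5714 = 9.2572.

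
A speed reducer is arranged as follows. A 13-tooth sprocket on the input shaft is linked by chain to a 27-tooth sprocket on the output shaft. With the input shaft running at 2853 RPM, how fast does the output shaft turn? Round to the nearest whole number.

the input shaft → the output shaft (chain, 27/13): 2853 ÷ 2.0769 = 1373.7 RPM

1374 RPM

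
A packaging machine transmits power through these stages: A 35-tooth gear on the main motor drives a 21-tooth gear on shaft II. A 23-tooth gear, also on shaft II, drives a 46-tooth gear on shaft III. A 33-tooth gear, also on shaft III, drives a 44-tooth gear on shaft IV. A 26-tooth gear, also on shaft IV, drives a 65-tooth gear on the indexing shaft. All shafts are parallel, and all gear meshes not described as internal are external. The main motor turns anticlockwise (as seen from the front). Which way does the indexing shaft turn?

the main motor → shaft II: external mesh, 1 reversal → CW.
shaft II → shaft III: external mesh, 1 reversal → CCW.
shaft III → shaft IV: external mesh, 1 reversal → CW.
shaft IV → the indexing shaft: external mesh, 1 reversal → CCW.
4 reversals in total — an even number — so the indexing shaft turns the same way as the main motor.

anticlockwise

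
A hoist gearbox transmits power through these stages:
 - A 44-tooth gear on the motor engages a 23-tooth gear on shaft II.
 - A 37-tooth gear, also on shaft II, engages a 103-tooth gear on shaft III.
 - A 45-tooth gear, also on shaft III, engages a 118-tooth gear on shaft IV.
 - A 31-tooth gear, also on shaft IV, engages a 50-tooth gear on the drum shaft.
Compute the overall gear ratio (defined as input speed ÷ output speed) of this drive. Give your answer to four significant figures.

6.154

Each stage contributes driven/driver: gear mesh 23/44 = 0.52273, gear mesh 103/37 = 2.7838, gear mesh 118/45 = 2.6222, gear mesh 50/31 = 1.6129.
Overall: 0.52273 × 2.7838 × 2.6222 × 1.6129 = 6.1544.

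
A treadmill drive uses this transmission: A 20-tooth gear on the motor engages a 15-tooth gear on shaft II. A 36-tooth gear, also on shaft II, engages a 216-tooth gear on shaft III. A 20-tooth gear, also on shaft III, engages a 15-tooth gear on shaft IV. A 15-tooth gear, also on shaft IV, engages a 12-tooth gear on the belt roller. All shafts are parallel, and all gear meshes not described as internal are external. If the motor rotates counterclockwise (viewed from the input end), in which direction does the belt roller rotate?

the motor → shaft II: external mesh, 1 reversal → CW.
shaft II → shaft III: external mesh, 1 reversal → CCW.
shaft III → shaft IV: external mesh, 1 reversal → CW.
shaft IV → the belt roller: external mesh, 1 reversal → CCW.
4 reversals in total — an even number — so the belt roller turns the same way as the motor.

counterclockwise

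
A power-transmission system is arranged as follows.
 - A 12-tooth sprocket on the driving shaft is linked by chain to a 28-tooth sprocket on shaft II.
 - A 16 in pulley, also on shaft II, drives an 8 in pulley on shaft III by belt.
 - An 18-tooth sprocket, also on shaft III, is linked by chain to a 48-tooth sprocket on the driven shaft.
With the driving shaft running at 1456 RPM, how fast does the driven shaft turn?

468 RPM

chain 28/12 = 2.3333 → 1456/2.3333 = 624 RPM
belt 8/16 = 0.5 → 624/0.5 = 1248 RPM
chain 48/18 = 2.6667 → 1248/2.6667 = 468 RPM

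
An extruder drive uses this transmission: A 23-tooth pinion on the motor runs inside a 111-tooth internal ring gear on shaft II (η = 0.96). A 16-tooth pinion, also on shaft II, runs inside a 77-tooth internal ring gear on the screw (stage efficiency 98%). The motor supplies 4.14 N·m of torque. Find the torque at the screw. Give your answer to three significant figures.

After the internal gear (111/23): 4.14 × 4.8261 × 0.96 = 19.181 N·m
After the internal gear (77/16): 19.181 × 4.8125 × 0.98 = 90.461 N·m

90.5 N·m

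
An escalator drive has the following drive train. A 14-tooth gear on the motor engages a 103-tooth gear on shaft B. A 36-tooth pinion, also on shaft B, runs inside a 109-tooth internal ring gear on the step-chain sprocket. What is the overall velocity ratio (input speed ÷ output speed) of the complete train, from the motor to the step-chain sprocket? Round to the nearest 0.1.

22.3

Each stage contributes driven/driver: gear mesh 103/14 = 7.3571, internal gear 109/36 = 3.0278.
Overall: 7.3571 × 3.0278 = 22.276.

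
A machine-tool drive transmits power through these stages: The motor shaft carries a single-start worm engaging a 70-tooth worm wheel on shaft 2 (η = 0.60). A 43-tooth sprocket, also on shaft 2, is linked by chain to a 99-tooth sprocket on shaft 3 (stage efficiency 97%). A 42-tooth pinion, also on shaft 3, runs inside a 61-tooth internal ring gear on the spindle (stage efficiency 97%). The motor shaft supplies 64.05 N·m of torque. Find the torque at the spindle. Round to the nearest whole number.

8464 N·m

worm 70/1 = 70 → τ = 64.05·70·0.60 = 2690.1 N·m
chain 99/43 = 2.3023 → τ = 2690.1·2.3023·0.97 = 6007.7 N·m
internal gear 61/42 = 1.4524 → τ = 6007.7·1.4524·0.97 = 8463.7 N·m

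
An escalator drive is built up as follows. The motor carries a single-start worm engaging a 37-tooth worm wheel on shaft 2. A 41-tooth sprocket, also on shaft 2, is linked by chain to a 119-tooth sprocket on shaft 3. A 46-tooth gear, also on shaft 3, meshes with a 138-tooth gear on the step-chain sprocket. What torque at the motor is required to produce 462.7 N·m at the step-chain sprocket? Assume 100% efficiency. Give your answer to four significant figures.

1.436 N·m

Overall ratio R = 37 × 2.9024 × 3 = 322.17.
Input torque = output torque / R = 462.7 / 322.17 = 1.4362 N·m.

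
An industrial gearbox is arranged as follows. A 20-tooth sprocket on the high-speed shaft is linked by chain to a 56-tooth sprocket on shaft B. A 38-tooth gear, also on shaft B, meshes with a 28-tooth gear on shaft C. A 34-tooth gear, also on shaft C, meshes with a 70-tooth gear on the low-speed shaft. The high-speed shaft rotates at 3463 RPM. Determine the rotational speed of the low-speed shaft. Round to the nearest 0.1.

Chain: ratio = 56/20 = 2.8, so shaft B turns at 3463 / 2.8 = 1236.8 RPM.
Gear mesh: ratio = 28/38 = 0.73684, so shaft C turns at 1236.8 / 0.73684 = 1678.5 RPM.
Gear mesh: ratio = 70/34 = 2.0588, so the low-speed shaft turns at 1678.5 / 2.0588 = 815.27 RPM.

815.3 RPM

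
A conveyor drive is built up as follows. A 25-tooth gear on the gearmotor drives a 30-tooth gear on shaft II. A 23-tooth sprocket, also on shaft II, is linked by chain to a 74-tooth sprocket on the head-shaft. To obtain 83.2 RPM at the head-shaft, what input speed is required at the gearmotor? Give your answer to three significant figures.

Overall ratio R = 1.2 × 3.2174 = 3.8609.
Required input speed = output speed × R = 83.2 × 3.8609 = 321.22 RPM.

321 RPM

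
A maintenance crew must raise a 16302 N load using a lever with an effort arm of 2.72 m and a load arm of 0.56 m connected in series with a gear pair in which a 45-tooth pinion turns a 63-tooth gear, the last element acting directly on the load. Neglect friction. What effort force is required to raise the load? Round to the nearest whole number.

2397 N

Lever MA = effort arm / load arm = 2.72/0.56 = 4.8571.
Gear pair MA = 63/45 = 1.4.
Combined ideal MA = 4.8571 × 1.4 = 6.8.
Effort = load / MA = 16302 / 6.8 = 2397.4 N.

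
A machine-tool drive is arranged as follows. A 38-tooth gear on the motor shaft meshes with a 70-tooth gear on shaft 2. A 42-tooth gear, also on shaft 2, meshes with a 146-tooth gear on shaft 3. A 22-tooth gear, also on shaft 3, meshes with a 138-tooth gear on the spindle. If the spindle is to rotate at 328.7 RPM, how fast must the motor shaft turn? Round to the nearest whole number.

Overall ratio R = 1.8421 × 3.4762 × 6.2727 = 40.167.
Required input speed = output speed × R = 328.7 × 40.167 = 13203 RPM.

13203 RPM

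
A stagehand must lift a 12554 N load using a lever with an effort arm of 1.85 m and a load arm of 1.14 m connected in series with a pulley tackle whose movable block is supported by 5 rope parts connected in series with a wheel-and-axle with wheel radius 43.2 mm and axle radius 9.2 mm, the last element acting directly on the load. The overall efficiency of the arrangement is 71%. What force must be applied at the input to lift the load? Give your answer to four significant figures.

464.1 N

Lever MA = effort arm / load arm = 1.85/1.14 = 1.6228.
Block-and-tackle MA = number of supporting rope parts = 5.
Wheel-and-axle MA = R/r = 43.2/9.2 = 4.6957.
Combined ideal MA = 1.6228 × 5 × 4.6957 = 38.101.
Actual MA = 38.101 × 0.71 = 27.051.
Effort = load / actual MA = 12554 / 27.051 = 464.08 N.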